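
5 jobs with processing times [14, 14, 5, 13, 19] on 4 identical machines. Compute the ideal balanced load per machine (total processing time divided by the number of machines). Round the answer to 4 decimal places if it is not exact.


Total processing time = 14 + 14 + 5 + 13 + 19 = 65
Number of machines = 4
Ideal balanced load = 65 / 4 = 16.25

16.25


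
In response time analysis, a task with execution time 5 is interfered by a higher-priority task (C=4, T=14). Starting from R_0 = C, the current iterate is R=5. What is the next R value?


R_next = C + ceil(R_prev / T_hp) * C_hp
ceil(5 / 14) = ceil(0.3571) = 1
Interference = 1 * 4 = 4
R_next = 5 + 4 = 9

9


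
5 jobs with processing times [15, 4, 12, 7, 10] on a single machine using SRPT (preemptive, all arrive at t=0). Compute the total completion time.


Since all jobs arrive at t=0, SRPT equals SPT ordering.
SPT order: [4, 7, 10, 12, 15]
Completion times:
  Job 1: p=4, C=4
  Job 2: p=7, C=11
  Job 3: p=10, C=21
  Job 4: p=12, C=33
  Job 5: p=15, C=48
Total completion time = 4 + 11 + 21 + 33 + 48 = 117

117


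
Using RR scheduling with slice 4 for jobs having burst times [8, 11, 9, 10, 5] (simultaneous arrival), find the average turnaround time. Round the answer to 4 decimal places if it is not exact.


Time quantum = 4
Execution trace:
  J1 runs 4 units, time = 4
  J2 runs 4 units, time = 8
  J3 runs 4 units, time = 12
  J4 runs 4 units, time = 16
  J5 runs 4 units, time = 20
  J1 runs 4 units, time = 24
  J2 runs 4 units, time = 28
  J3 runs 4 units, time = 32
  J4 runs 4 units, time = 36
  J5 runs 1 units, time = 37
  J2 runs 3 units, time = 40
  J3 runs 1 units, time = 41
  J4 runs 2 units, time = 43
Finish times: [24, 40, 41, 43, 37]
Average turnaround = 185/5 = 37.0

37.0


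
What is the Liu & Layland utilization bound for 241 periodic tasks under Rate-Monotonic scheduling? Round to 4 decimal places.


Compute 2^(1/241) = 1.0028802694
Subtract 1: 1.0028802694 - 1 = 0.0028802694
Multiply by n: 241 * 0.0028802694 = 0.6941449254
Round to 4 dp: 0.6941

0.6941


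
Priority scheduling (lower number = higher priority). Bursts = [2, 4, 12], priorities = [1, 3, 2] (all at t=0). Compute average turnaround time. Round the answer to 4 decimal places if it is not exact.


Sort by priority (ascending = highest first):
Order: [(1, 2), (2, 12), (3, 4)]
Completion times:
  Priority 1, burst=2, C=2
  Priority 2, burst=12, C=14
  Priority 3, burst=4, C=18
Average turnaround = 34/3 = 11.3333

11.3333


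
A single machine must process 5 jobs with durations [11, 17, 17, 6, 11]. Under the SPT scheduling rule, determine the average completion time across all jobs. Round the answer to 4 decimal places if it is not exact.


Sort jobs by processing time (SPT order): [6, 11, 11, 17, 17]
Compute completion times sequentially:
  Job 1: processing = 6, completes at 6
  Job 2: processing = 11, completes at 17
  Job 3: processing = 11, completes at 28
  Job 4: processing = 17, completes at 45
  Job 5: processing = 17, completes at 62
Sum of completion times = 158
Average completion time = 158/5 = 31.6

31.6


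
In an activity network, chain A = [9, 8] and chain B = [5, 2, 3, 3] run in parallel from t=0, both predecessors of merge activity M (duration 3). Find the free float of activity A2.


ES(A2) = sum of predecessors on chain A = 9
EF(A2) = ES + duration = 9 + 8 = 17
Successor of A2 is M. ES(M) = max(sum(A), sum(B)) = max(17, 13) = 17
Free float = ES(successor) - EF(current) = 17 - 17 = 0

0


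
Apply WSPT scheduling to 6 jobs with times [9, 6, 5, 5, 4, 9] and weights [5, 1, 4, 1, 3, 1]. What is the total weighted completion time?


Compute p/w ratios and sort ascending (WSPT): [(5, 4), (4, 3), (9, 5), (5, 1), (6, 1), (9, 1)]
Compute weighted completion times:
  Job (p=5,w=4): C=5, w*C=4*5=20
  Job (p=4,w=3): C=9, w*C=3*9=27
  Job (p=9,w=5): C=18, w*C=5*18=90
  Job (p=5,w=1): C=23, w*C=1*23=23
  Job (p=6,w=1): C=29, w*C=1*29=29
  Job (p=9,w=1): C=38, w*C=1*38=38
Total weighted completion time = 227

227


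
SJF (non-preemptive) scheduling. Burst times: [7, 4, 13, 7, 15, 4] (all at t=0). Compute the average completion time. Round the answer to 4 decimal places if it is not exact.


SJF order (ascending): [4, 4, 7, 7, 13, 15]
Completion times:
  Job 1: burst=4, C=4
  Job 2: burst=4, C=8
  Job 3: burst=7, C=15
  Job 4: burst=7, C=22
  Job 5: burst=13, C=35
  Job 6: burst=15, C=50
Average completion = 134/6 = 22.3333

22.3333


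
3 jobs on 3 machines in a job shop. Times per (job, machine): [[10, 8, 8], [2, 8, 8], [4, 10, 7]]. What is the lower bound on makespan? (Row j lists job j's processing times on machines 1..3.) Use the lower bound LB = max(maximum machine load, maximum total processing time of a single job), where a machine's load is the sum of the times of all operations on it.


Machine loads:
  Machine 1: 10 + 2 + 4 = 16
  Machine 2: 8 + 8 + 10 = 26
  Machine 3: 8 + 8 + 7 = 23
Max machine load = 26
Job totals:
  Job 1: 26
  Job 2: 18
  Job 3: 21
Max job total = 26
Lower bound = max(26, 26) = 26

26


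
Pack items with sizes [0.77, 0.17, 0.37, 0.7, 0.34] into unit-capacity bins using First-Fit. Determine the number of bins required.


Place items sequentially using First-Fit:
  Item 0.77 -> new Bin 1
  Item 0.17 -> Bin 1 (now 0.94)
  Item 0.37 -> new Bin 2
  Item 0.7 -> new Bin 3
  Item 0.34 -> Bin 2 (now 0.71)
Total bins used = 3

3


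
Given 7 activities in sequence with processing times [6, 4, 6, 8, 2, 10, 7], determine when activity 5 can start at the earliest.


Activity 5 starts after activities 1 through 4 complete.
Predecessor durations: [6, 4, 6, 8]
ES = 6 + 4 + 6 + 8 = 24

24


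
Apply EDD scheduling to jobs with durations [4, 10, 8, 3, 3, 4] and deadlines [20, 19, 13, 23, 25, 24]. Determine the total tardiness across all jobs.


Sort by due date (EDD order): [(8, 13), (10, 19), (4, 20), (3, 23), (4, 24), (3, 25)]
Compute completion times and tardiness:
  Job 1: p=8, d=13, C=8, tardiness=max(0,8-13)=0
  Job 2: p=10, d=19, C=18, tardiness=max(0,18-19)=0
  Job 3: p=4, d=20, C=22, tardiness=max(0,22-20)=2
  Job 4: p=3, d=23, C=25, tardiness=max(0,25-23)=2
  Job 5: p=4, d=24, C=29, tardiness=max(0,29-24)=5
  Job 6: p=3, d=25, C=32, tardiness=max(0,32-25)=7
Total tardiness = 16

16


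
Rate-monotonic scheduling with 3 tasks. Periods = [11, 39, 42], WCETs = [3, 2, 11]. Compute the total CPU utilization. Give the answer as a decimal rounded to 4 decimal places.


Compute individual utilizations (exact fractions):
  Task 1: C/T = 3/11 (approx. 0.2727)
  Task 2: C/T = 2/39 (approx. 0.0513)
  Task 3: C/T = 11/42 (approx. 0.2619)
Total utilization U = 3/11 + 2/39 + 11/42 = 1173/2002
Rounded to 4 decimal places: U = 0.5859
RM (Liu & Layland) bound for 3 tasks = 0.779763; compare with U = 1173/2002 (approx. 0.585914)
U <= bound, so schedulable by RM sufficient condition.

0.5859


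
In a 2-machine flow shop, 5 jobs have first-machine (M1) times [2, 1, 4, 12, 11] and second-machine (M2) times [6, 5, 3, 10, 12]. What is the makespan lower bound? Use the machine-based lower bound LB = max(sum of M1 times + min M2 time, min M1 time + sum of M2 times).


LB1 = sum(M1 times) + min(M2 times) = 30 + 3 = 33
LB2 = min(M1 times) + sum(M2 times) = 1 + 36 = 37
Lower bound = max(LB1, LB2) = max(33, 37) = 37

37


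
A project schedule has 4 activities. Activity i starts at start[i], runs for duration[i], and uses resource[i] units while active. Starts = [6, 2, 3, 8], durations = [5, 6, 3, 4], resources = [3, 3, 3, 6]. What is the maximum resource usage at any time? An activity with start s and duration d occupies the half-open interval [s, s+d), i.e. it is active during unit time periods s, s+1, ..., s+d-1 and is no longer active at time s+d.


Each activity i is active on [start_i, start_i + duration_i).
Compute total resource usage per time slot:
  t=0: active resources = [], total = 0
  t=1: active resources = [], total = 0
  t=2: active resources = [3], total = 3
  t=3: active resources = [3, 3], total = 6
  t=4: active resources = [3, 3], total = 6
  t=5: active resources = [3, 3], total = 6
  t=6: active resources = [3, 3], total = 6
  t=7: active resources = [3, 3], total = 6
  t=8: active resources = [3, 6], total = 9
  t=9: active resources = [3, 6], total = 9
  t=10: active resources = [3, 6], total = 9
  t=11: active resources = [6], total = 6
Peak resource demand = 9

9


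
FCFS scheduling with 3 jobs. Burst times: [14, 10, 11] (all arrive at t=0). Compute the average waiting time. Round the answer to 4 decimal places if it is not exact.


FCFS order (as given): [14, 10, 11]
Waiting times:
  Job 1: wait = 0
  Job 2: wait = 14
  Job 3: wait = 24
Sum of waiting times = 38
Average waiting time = 38/3 = 12.6667

12.6667


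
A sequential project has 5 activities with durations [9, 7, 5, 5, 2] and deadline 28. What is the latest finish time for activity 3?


LF(activity 3) = deadline - sum of successor durations
Successors: activities 4 through 5 with durations [5, 2]
Sum of successor durations = 7
LF = 28 - 7 = 21

21


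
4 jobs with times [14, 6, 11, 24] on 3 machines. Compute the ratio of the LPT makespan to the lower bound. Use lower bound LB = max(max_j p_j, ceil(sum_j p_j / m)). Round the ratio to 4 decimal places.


LPT order: [24, 14, 11, 6]
Machine loads after assignment: [24, 14, 17]
LPT makespan = 24
Lower bound = max(max_job, ceil(total/3)) = max(24, 19) = 24
Ratio = 24 / 24 = 1.0

1.0


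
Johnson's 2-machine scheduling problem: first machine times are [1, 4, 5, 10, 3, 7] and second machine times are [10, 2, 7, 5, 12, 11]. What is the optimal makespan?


Apply Johnson's rule:
  Group 1 (a <= b): [(1, 1, 10), (5, 3, 12), (3, 5, 7), (6, 7, 11)]
  Group 2 (a > b): [(4, 10, 5), (2, 4, 2)]
Optimal job order: [1, 5, 3, 6, 4, 2]
Schedule:
  Job 1: M1 done at 1, M2 done at 11
  Job 5: M1 done at 4, M2 done at 23
  Job 3: M1 done at 9, M2 done at 30
  Job 6: M1 done at 16, M2 done at 41
  Job 4: M1 done at 26, M2 done at 46
  Job 2: M1 done at 30, M2 done at 48
Makespan = 48

48


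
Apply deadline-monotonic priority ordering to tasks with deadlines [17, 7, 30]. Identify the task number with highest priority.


Sort tasks by relative deadline (ascending):
  Task 2: deadline = 7
  Task 1: deadline = 17
  Task 3: deadline = 30
Priority order (highest first): [2, 1, 3]
Highest priority task = 2

2


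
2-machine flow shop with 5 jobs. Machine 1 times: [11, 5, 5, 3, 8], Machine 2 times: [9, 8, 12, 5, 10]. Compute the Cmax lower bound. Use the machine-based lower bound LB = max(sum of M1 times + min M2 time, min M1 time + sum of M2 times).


LB1 = sum(M1 times) + min(M2 times) = 32 + 5 = 37
LB2 = min(M1 times) + sum(M2 times) = 3 + 44 = 47
Lower bound = max(LB1, LB2) = max(37, 47) = 47

47


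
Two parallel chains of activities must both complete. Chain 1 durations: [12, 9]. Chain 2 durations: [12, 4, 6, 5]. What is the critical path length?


Path A total = 12 + 9 = 21
Path B total = 12 + 4 + 6 + 5 = 27
Critical path = longest path = max(21, 27) = 27

27


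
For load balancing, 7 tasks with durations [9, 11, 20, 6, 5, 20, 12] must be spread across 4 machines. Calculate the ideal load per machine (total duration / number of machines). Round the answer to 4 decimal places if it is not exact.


Total processing time = 9 + 11 + 20 + 6 + 5 + 20 + 12 = 83
Number of machines = 4
Ideal balanced load = 83 / 4 = 20.75

20.75


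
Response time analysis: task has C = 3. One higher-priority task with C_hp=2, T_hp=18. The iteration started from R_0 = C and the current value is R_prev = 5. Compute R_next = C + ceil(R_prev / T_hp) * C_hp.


R_next = C + ceil(R_prev / T_hp) * C_hp
ceil(5 / 18) = ceil(0.2778) = 1
Interference = 1 * 2 = 2
R_next = 3 + 2 = 5
R_next = R_prev, so the iteration has converged (response time = 5).

5


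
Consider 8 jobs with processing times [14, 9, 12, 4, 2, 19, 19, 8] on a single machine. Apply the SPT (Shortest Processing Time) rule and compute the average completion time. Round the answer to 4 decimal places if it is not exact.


Sort jobs by processing time (SPT order): [2, 4, 8, 9, 12, 14, 19, 19]
Compute completion times sequentially:
  Job 1: processing = 2, completes at 2
  Job 2: processing = 4, completes at 6
  Job 3: processing = 8, completes at 14
  Job 4: processing = 9, completes at 23
  Job 5: processing = 12, completes at 35
  Job 6: processing = 14, completes at 49
  Job 7: processing = 19, completes at 68
  Job 8: processing = 19, completes at 87
Sum of completion times = 284
Average completion time = 284/8 = 35.5

35.5


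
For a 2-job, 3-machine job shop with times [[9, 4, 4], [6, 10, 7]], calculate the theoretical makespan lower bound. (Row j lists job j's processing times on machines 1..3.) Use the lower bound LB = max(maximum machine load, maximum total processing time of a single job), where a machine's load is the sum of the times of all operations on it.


Machine loads:
  Machine 1: 9 + 6 = 15
  Machine 2: 4 + 10 = 14
  Machine 3: 4 + 7 = 11
Max machine load = 15
Job totals:
  Job 1: 17
  Job 2: 23
Max job total = 23
Lower bound = max(15, 23) = 23

23


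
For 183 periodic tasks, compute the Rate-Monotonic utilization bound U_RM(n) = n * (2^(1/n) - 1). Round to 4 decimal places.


Compute 2^(1/183) = 1.0037948719
Subtract 1: 1.0037948719 - 1 = 0.0037948719
Multiply by n: 183 * 0.0037948719 = 0.6944615577
Round to 4 dp: 0.6945

0.6945


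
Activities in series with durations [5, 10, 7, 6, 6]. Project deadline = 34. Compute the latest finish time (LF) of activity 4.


LF(activity 4) = deadline - sum of successor durations
Successors: activities 5 through 5 with durations [6]
Sum of successor durations = 6
LF = 34 - 6 = 28

28


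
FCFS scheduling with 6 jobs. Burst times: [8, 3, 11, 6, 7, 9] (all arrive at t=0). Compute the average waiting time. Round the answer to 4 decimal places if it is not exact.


FCFS order (as given): [8, 3, 11, 6, 7, 9]
Waiting times:
  Job 1: wait = 0
  Job 2: wait = 8
  Job 3: wait = 11
  Job 4: wait = 22
  Job 5: wait = 28
  Job 6: wait = 35
Sum of waiting times = 104
Average waiting time = 104/6 = 17.3333

17.3333


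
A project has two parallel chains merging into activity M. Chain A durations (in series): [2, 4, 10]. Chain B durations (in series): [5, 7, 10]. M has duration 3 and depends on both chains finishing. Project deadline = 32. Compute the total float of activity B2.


Forward pass: ES(B2) = sum of predecessors on chain B = 5
EF = ES + duration = 5 + 7 = 12
Backward pass: LF(M) = deadline = 32; LS(M) = 32 - 3 = 29
LF(B2) = LS(M) - sum(successors on chain B) = 29 - 10 = 19
LS = LF - duration = 19 - 7 = 12
Total float = LS - ES = 12 - 5 = 7

7


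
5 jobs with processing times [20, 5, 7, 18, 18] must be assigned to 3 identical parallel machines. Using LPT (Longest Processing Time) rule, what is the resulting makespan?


Sort jobs in decreasing order (LPT): [20, 18, 18, 7, 5]
Assign each job to the least loaded machine:
  Machine 1: jobs [20], load = 20
  Machine 2: jobs [18, 7], load = 25
  Machine 3: jobs [18, 5], load = 23
Makespan = max load = 25

25


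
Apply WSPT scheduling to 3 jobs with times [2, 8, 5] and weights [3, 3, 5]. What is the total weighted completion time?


Compute p/w ratios and sort ascending (WSPT): [(2, 3), (5, 5), (8, 3)]
Compute weighted completion times:
  Job (p=2,w=3): C=2, w*C=3*2=6
  Job (p=5,w=5): C=7, w*C=5*7=35
  Job (p=8,w=3): C=15, w*C=3*15=45
Total weighted completion time = 86

86


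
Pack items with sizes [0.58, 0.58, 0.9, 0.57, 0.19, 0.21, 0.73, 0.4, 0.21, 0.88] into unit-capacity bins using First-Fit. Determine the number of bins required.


Place items sequentially using First-Fit:
  Item 0.58 -> new Bin 1
  Item 0.58 -> new Bin 2
  Item 0.9 -> new Bin 3
  Item 0.57 -> new Bin 4
  Item 0.19 -> Bin 1 (now 0.77)
  Item 0.21 -> Bin 1 (now 0.98)
  Item 0.73 -> new Bin 5
  Item 0.4 -> Bin 2 (now 0.98)
  Item 0.21 -> Bin 4 (now 0.78)
  Item 0.88 -> new Bin 6
Total bins used = 6

6


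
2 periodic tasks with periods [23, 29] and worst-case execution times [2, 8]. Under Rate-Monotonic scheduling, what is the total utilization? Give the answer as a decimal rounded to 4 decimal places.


Compute individual utilizations (exact fractions):
  Task 1: C/T = 2/23 (approx. 0.087)
  Task 2: C/T = 8/29 (approx. 0.2759)
Total utilization U = 2/23 + 8/29 = 242/667
Rounded to 4 decimal places: U = 0.3628
RM (Liu & Layland) bound for 2 tasks = 0.828427; compare with U = 242/667 (approx. 0.362819)
U <= bound, so schedulable by RM sufficient condition.

0.3628


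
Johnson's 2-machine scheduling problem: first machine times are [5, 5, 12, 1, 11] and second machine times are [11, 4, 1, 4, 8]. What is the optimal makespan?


Apply Johnson's rule:
  Group 1 (a <= b): [(4, 1, 4), (1, 5, 11)]
  Group 2 (a > b): [(5, 11, 8), (2, 5, 4), (3, 12, 1)]
Optimal job order: [4, 1, 5, 2, 3]
Schedule:
  Job 4: M1 done at 1, M2 done at 5
  Job 1: M1 done at 6, M2 done at 17
  Job 5: M1 done at 17, M2 done at 25
  Job 2: M1 done at 22, M2 done at 29
  Job 3: M1 done at 34, M2 done at 35
Makespan = 35

35


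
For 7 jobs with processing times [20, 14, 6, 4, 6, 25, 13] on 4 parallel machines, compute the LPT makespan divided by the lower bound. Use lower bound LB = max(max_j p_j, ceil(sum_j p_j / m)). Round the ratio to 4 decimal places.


LPT order: [25, 20, 14, 13, 6, 6, 4]
Machine loads after assignment: [25, 20, 20, 23]
LPT makespan = 25
Lower bound = max(max_job, ceil(total/4)) = max(25, 22) = 25
Ratio = 25 / 25 = 1.0

1.0


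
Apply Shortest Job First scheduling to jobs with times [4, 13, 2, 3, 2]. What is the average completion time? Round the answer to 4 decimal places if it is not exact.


SJF order (ascending): [2, 2, 3, 4, 13]
Completion times:
  Job 1: burst=2, C=2
  Job 2: burst=2, C=4
  Job 3: burst=3, C=7
  Job 4: burst=4, C=11
  Job 5: burst=13, C=24
Average completion = 48/5 = 9.6

9.6


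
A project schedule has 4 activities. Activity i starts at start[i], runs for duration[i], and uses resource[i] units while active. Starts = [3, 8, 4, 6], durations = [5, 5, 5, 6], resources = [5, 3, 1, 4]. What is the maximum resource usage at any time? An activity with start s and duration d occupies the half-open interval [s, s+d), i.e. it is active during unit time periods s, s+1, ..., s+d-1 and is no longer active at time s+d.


Each activity i is active on [start_i, start_i + duration_i).
Compute total resource usage per time slot:
  t=0: active resources = [], total = 0
  t=1: active resources = [], total = 0
  t=2: active resources = [], total = 0
  t=3: active resources = [5], total = 5
  t=4: active resources = [5, 1], total = 6
  t=5: active resources = [5, 1], total = 6
  t=6: active resources = [5, 1, 4], total = 10
  t=7: active resources = [5, 1, 4], total = 10
  t=8: active resources = [3, 1, 4], total = 8
  t=9: active resources = [3, 4], total = 7
  t=10: active resources = [3, 4], total = 7
  t=11: active resources = [3, 4], total = 7
  t=12: active resources = [3], total = 3
Peak resource demand = 10

10


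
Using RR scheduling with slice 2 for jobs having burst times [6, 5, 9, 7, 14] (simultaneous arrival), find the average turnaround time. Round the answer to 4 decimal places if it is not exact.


Time quantum = 2
Execution trace:
  J1 runs 2 units, time = 2
  J2 runs 2 units, time = 4
  J3 runs 2 units, time = 6
  J4 runs 2 units, time = 8
  J5 runs 2 units, time = 10
  J1 runs 2 units, time = 12
  J2 runs 2 units, time = 14
  J3 runs 2 units, time = 16
  J4 runs 2 units, time = 18
  J5 runs 2 units, time = 20
  J1 runs 2 units, time = 22
  J2 runs 1 units, time = 23
  J3 runs 2 units, time = 25
  J4 runs 2 units, time = 27
  J5 runs 2 units, time = 29
  J3 runs 2 units, time = 31
  J4 runs 1 units, time = 32
  J5 runs 2 units, time = 34
  J3 runs 1 units, time = 35
  J5 runs 2 units, time = 37
  J5 runs 2 units, time = 39
  J5 runs 2 units, time = 41
Finish times: [22, 23, 35, 32, 41]
Average turnaround = 153/5 = 30.6

30.6


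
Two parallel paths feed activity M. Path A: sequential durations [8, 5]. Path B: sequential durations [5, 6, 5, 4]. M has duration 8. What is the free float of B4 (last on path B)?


ES(B4) = sum of predecessors on chain B = 16
EF(B4) = ES + duration = 16 + 4 = 20
Successor of B4 is M. ES(M) = max(sum(A), sum(B)) = max(13, 20) = 20
Free float = ES(successor) - EF(current) = 20 - 20 = 0

0


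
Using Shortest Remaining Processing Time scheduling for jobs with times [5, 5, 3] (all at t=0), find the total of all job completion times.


Since all jobs arrive at t=0, SRPT equals SPT ordering.
SPT order: [3, 5, 5]
Completion times:
  Job 1: p=3, C=3
  Job 2: p=5, C=8
  Job 3: p=5, C=13
Total completion time = 3 + 8 + 13 = 24

24


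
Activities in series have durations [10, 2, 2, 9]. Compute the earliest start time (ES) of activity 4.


Activity 4 starts after activities 1 through 3 complete.
Predecessor durations: [10, 2, 2]
ES = 10 + 2 + 2 = 14

14


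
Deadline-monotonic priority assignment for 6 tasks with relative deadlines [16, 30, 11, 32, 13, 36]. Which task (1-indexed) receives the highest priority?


Sort tasks by relative deadline (ascending):
  Task 3: deadline = 11
  Task 5: deadline = 13
  Task 1: deadline = 16
  Task 2: deadline = 30
  Task 4: deadline = 32
  Task 6: deadline = 36
Priority order (highest first): [3, 5, 1, 2, 4, 6]
Highest priority task = 3

3


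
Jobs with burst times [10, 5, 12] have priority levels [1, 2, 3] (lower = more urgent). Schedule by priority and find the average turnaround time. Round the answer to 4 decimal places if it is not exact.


Sort by priority (ascending = highest first):
Order: [(1, 10), (2, 5), (3, 12)]
Completion times:
  Priority 1, burst=10, C=10
  Priority 2, burst=5, C=15
  Priority 3, burst=12, C=27
Average turnaround = 52/3 = 17.3333

17.3333


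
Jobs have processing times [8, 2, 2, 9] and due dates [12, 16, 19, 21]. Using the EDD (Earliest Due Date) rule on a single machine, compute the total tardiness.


Sort by due date (EDD order): [(8, 12), (2, 16), (2, 19), (9, 21)]
Compute completion times and tardiness:
  Job 1: p=8, d=12, C=8, tardiness=max(0,8-12)=0
  Job 2: p=2, d=16, C=10, tardiness=max(0,10-16)=0
  Job 3: p=2, d=19, C=12, tardiness=max(0,12-19)=0
  Job 4: p=9, d=21, C=21, tardiness=max(0,21-21)=0
Total tardiness = 0

0


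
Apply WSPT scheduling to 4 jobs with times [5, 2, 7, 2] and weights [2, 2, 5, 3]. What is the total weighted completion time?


Compute p/w ratios and sort ascending (WSPT): [(2, 3), (2, 2), (7, 5), (5, 2)]
Compute weighted completion times:
  Job (p=2,w=3): C=2, w*C=3*2=6
  Job (p=2,w=2): C=4, w*C=2*4=8
  Job (p=7,w=5): C=11, w*C=5*11=55
  Job (p=5,w=2): C=16, w*C=2*16=32
Total weighted completion time = 101

101


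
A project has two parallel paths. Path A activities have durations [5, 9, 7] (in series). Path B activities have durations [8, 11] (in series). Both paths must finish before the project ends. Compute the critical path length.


Path A total = 5 + 9 + 7 = 21
Path B total = 8 + 11 = 19
Critical path = longest path = max(21, 19) = 21

21


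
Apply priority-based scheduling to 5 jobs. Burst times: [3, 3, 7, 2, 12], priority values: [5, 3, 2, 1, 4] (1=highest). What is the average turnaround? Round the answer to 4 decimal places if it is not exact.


Sort by priority (ascending = highest first):
Order: [(1, 2), (2, 7), (3, 3), (4, 12), (5, 3)]
Completion times:
  Priority 1, burst=2, C=2
  Priority 2, burst=7, C=9
  Priority 3, burst=3, C=12
  Priority 4, burst=12, C=24
  Priority 5, burst=3, C=27
Average turnaround = 74/5 = 14.8

14.8


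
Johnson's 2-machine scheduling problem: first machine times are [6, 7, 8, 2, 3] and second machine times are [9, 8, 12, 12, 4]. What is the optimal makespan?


Apply Johnson's rule:
  Group 1 (a <= b): [(4, 2, 12), (5, 3, 4), (1, 6, 9), (2, 7, 8), (3, 8, 12)]
  Group 2 (a > b): []
Optimal job order: [4, 5, 1, 2, 3]
Schedule:
  Job 4: M1 done at 2, M2 done at 14
  Job 5: M1 done at 5, M2 done at 18
  Job 1: M1 done at 11, M2 done at 27
  Job 2: M1 done at 18, M2 done at 35
  Job 3: M1 done at 26, M2 done at 47
Makespan = 47

47


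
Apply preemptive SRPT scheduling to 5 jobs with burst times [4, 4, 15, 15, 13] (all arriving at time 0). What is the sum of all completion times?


Since all jobs arrive at t=0, SRPT equals SPT ordering.
SPT order: [4, 4, 13, 15, 15]
Completion times:
  Job 1: p=4, C=4
  Job 2: p=4, C=8
  Job 3: p=13, C=21
  Job 4: p=15, C=36
  Job 5: p=15, C=51
Total completion time = 4 + 8 + 21 + 36 + 51 = 120

120


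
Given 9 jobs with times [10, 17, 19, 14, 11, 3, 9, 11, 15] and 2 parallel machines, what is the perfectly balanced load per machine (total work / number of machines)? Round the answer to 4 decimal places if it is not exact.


Total processing time = 10 + 17 + 19 + 14 + 11 + 3 + 9 + 11 + 15 = 109
Number of machines = 2
Ideal balanced load = 109 / 2 = 54.5

54.5


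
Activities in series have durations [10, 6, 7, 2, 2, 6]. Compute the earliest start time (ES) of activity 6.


Activity 6 starts after activities 1 through 5 complete.
Predecessor durations: [10, 6, 7, 2, 2]
ES = 10 + 6 + 7 + 2 + 2 = 27

27


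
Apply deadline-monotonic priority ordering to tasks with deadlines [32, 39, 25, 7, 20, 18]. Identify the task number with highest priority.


Sort tasks by relative deadline (ascending):
  Task 4: deadline = 7
  Task 6: deadline = 18
  Task 5: deadline = 20
  Task 3: deadline = 25
  Task 1: deadline = 32
  Task 2: deadline = 39
Priority order (highest first): [4, 6, 5, 3, 1, 2]
Highest priority task = 4

4


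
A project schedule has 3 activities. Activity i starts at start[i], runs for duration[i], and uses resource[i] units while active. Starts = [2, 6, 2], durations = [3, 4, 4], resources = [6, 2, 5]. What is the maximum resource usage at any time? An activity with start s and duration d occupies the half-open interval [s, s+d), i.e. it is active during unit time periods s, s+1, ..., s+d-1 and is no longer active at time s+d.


Each activity i is active on [start_i, start_i + duration_i).
Compute total resource usage per time slot:
  t=0: active resources = [], total = 0
  t=1: active resources = [], total = 0
  t=2: active resources = [6, 5], total = 11
  t=3: active resources = [6, 5], total = 11
  t=4: active resources = [6, 5], total = 11
  t=5: active resources = [5], total = 5
  t=6: active resources = [2], total = 2
  t=7: active resources = [2], total = 2
  t=8: active resources = [2], total = 2
  t=9: active resources = [2], total = 2
Peak resource demand = 11

11


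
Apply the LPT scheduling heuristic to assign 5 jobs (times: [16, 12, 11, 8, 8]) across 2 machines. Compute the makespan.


Sort jobs in decreasing order (LPT): [16, 12, 11, 8, 8]
Assign each job to the least loaded machine:
  Machine 1: jobs [16, 8], load = 24
  Machine 2: jobs [12, 11, 8], load = 31
Makespan = max load = 31

31


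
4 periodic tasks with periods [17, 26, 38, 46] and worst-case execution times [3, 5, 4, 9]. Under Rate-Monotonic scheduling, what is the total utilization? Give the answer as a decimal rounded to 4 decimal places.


Compute individual utilizations (exact fractions):
  Task 1: C/T = 3/17 (approx. 0.1765)
  Task 2: C/T = 5/26 (approx. 0.1923)
  Task 3: C/T = 4/38 = 2/19 (approx. 0.1053)
  Task 4: C/T = 9/46 (approx. 0.1957)
Total utilization U = 3/17 + 5/26 + 2/19 + 9/46 = 64677/96577
Rounded to 4 decimal places: U = 0.6697
RM (Liu & Layland) bound for 4 tasks = 0.756828; compare with U = 64677/96577 (approx. 0.669694)
U <= bound, so schedulable by RM sufficient condition.

0.6697


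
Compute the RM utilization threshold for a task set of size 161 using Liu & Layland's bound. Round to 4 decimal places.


Compute 2^(1/161) = 1.0043145429
Subtract 1: 1.0043145429 - 1 = 0.0043145429
Multiply by n: 161 * 0.0043145429 = 0.6946414069
Round to 4 dp: 0.6946

0.6946


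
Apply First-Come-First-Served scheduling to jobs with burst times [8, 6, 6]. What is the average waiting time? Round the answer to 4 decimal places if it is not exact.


FCFS order (as given): [8, 6, 6]
Waiting times:
  Job 1: wait = 0
  Job 2: wait = 8
  Job 3: wait = 14
Sum of waiting times = 22
Average waiting time = 22/3 = 7.3333

7.3333


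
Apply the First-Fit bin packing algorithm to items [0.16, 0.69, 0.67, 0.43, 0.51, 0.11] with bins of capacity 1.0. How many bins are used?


Place items sequentially using First-Fit:
  Item 0.16 -> new Bin 1
  Item 0.69 -> Bin 1 (now 0.85)
  Item 0.67 -> new Bin 2
  Item 0.43 -> new Bin 3
  Item 0.51 -> Bin 3 (now 0.94)
  Item 0.11 -> Bin 1 (now 0.96)
Total bins used = 3

3


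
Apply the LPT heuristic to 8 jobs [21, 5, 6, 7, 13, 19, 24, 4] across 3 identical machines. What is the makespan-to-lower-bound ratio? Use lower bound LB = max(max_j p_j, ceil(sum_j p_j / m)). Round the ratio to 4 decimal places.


LPT order: [24, 21, 19, 13, 7, 6, 5, 4]
Machine loads after assignment: [34, 33, 32]
LPT makespan = 34
Lower bound = max(max_job, ceil(total/3)) = max(24, 33) = 33
Ratio = 34 / 33 = 1.0303

1.0303


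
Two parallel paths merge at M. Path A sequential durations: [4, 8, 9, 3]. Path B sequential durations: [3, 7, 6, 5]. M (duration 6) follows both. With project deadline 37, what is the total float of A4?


Forward pass: ES(A4) = sum of predecessors on chain A = 21
EF = ES + duration = 21 + 3 = 24
Backward pass: LF(M) = deadline = 37; LS(M) = 37 - 6 = 31
LF(A4) = LS(M) - sum(successors on chain A) = 31 - 0 = 31
LS = LF - duration = 31 - 3 = 28
Total float = LS - ES = 28 - 21 = 7

7


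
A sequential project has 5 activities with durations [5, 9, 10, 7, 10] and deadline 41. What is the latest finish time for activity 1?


LF(activity 1) = deadline - sum of successor durations
Successors: activities 2 through 5 with durations [9, 10, 7, 10]
Sum of successor durations = 36
LF = 41 - 36 = 5

5


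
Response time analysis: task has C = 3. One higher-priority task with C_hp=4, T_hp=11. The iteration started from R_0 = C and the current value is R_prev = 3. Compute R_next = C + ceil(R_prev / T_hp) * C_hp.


R_next = C + ceil(R_prev / T_hp) * C_hp
ceil(3 / 11) = ceil(0.2727) = 1
Interference = 1 * 4 = 4
R_next = 3 + 4 = 7

7


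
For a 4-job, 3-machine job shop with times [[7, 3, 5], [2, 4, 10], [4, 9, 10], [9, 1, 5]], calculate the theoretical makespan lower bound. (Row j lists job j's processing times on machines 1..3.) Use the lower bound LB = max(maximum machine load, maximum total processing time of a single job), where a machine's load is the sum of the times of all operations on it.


Machine loads:
  Machine 1: 7 + 2 + 4 + 9 = 22
  Machine 2: 3 + 4 + 9 + 1 = 17
  Machine 3: 5 + 10 + 10 + 5 = 30
Max machine load = 30
Job totals:
  Job 1: 15
  Job 2: 16
  Job 3: 23
  Job 4: 15
Max job total = 23
Lower bound = max(30, 23) = 30

30


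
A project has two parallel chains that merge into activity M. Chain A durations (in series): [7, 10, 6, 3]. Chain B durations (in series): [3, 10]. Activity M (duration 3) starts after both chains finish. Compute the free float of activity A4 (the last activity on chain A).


ES(A4) = sum of predecessors on chain A = 23
EF(A4) = ES + duration = 23 + 3 = 26
Successor of A4 is M. ES(M) = max(sum(A), sum(B)) = max(26, 13) = 26
Free float = ES(successor) - EF(current) = 26 - 26 = 0

0


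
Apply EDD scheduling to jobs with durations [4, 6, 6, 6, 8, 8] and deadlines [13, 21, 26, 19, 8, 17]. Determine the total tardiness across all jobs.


Sort by due date (EDD order): [(8, 8), (4, 13), (8, 17), (6, 19), (6, 21), (6, 26)]
Compute completion times and tardiness:
  Job 1: p=8, d=8, C=8, tardiness=max(0,8-8)=0
  Job 2: p=4, d=13, C=12, tardiness=max(0,12-13)=0
  Job 3: p=8, d=17, C=20, tardiness=max(0,20-17)=3
  Job 4: p=6, d=19, C=26, tardiness=max(0,26-19)=7
  Job 5: p=6, d=21, C=32, tardiness=max(0,32-21)=11
  Job 6: p=6, d=26, C=38, tardiness=max(0,38-26)=12
Total tardiness = 33

33


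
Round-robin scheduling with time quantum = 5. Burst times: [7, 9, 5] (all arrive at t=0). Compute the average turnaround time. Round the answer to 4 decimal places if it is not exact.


Time quantum = 5
Execution trace:
  J1 runs 5 units, time = 5
  J2 runs 5 units, time = 10
  J3 runs 5 units, time = 15
  J1 runs 2 units, time = 17
  J2 runs 4 units, time = 21
Finish times: [17, 21, 15]
Average turnaround = 53/3 = 17.6667

17.6667


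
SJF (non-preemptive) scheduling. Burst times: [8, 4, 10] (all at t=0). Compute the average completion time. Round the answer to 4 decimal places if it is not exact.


SJF order (ascending): [4, 8, 10]
Completion times:
  Job 1: burst=4, C=4
  Job 2: burst=8, C=12
  Job 3: burst=10, C=22
Average completion = 38/3 = 12.6667

12.6667


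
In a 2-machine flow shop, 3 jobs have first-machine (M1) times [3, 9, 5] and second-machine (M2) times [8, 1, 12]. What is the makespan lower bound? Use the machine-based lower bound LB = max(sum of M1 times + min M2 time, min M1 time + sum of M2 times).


LB1 = sum(M1 times) + min(M2 times) = 17 + 1 = 18
LB2 = min(M1 times) + sum(M2 times) = 3 + 21 = 24
Lower bound = max(LB1, LB2) = max(18, 24) = 24

24


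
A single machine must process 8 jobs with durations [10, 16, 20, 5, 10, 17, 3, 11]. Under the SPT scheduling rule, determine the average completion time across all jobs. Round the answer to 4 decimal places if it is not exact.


Sort jobs by processing time (SPT order): [3, 5, 10, 10, 11, 16, 17, 20]
Compute completion times sequentially:
  Job 1: processing = 3, completes at 3
  Job 2: processing = 5, completes at 8
  Job 3: processing = 10, completes at 18
  Job 4: processing = 10, completes at 28
  Job 5: processing = 11, completes at 39
  Job 6: processing = 16, completes at 55
  Job 7: processing = 17, completes at 72
  Job 8: processing = 20, completes at 92
Sum of completion times = 315
Average completion time = 315/8 = 39.375

39.375


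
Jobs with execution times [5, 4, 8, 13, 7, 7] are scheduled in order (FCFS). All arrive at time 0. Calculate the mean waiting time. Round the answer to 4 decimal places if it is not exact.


FCFS order (as given): [5, 4, 8, 13, 7, 7]
Waiting times:
  Job 1: wait = 0
  Job 2: wait = 5
  Job 3: wait = 9
  Job 4: wait = 17
  Job 5: wait = 30
  Job 6: wait = 37
Sum of waiting times = 98
Average waiting time = 98/6 = 16.3333

16.3333


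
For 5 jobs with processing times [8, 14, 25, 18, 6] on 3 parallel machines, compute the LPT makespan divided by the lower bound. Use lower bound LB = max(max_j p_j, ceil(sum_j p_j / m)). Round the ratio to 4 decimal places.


LPT order: [25, 18, 14, 8, 6]
Machine loads after assignment: [25, 24, 22]
LPT makespan = 25
Lower bound = max(max_job, ceil(total/3)) = max(25, 24) = 25
Ratio = 25 / 25 = 1.0

1.0


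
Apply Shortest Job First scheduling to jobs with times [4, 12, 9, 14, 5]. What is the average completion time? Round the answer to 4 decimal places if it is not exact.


SJF order (ascending): [4, 5, 9, 12, 14]
Completion times:
  Job 1: burst=4, C=4
  Job 2: burst=5, C=9
  Job 3: burst=9, C=18
  Job 4: burst=12, C=30
  Job 5: burst=14, C=44
Average completion = 105/5 = 21.0

21.0


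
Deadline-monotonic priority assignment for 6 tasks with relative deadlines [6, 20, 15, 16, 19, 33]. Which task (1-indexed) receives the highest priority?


Sort tasks by relative deadline (ascending):
  Task 1: deadline = 6
  Task 3: deadline = 15
  Task 4: deadline = 16
  Task 5: deadline = 19
  Task 2: deadline = 20
  Task 6: deadline = 33
Priority order (highest first): [1, 3, 4, 5, 2, 6]
Highest priority task = 1

1


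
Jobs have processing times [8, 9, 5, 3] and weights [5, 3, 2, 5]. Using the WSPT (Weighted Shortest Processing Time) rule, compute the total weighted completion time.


Compute p/w ratios and sort ascending (WSPT): [(3, 5), (8, 5), (5, 2), (9, 3)]
Compute weighted completion times:
  Job (p=3,w=5): C=3, w*C=5*3=15
  Job (p=8,w=5): C=11, w*C=5*11=55
  Job (p=5,w=2): C=16, w*C=2*16=32
  Job (p=9,w=3): C=25, w*C=3*25=75
Total weighted completion time = 177

177


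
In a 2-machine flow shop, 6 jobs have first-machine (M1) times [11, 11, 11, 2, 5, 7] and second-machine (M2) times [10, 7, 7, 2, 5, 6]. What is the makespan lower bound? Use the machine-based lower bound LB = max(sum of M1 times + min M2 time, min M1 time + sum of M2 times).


LB1 = sum(M1 times) + min(M2 times) = 47 + 2 = 49
LB2 = min(M1 times) + sum(M2 times) = 2 + 37 = 39
Lower bound = max(LB1, LB2) = max(49, 39) = 49

49


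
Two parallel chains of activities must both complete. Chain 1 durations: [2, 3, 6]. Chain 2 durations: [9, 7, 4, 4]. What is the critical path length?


Path A total = 2 + 3 + 6 = 11
Path B total = 9 + 7 + 4 + 4 = 24
Critical path = longest path = max(11, 24) = 24

24


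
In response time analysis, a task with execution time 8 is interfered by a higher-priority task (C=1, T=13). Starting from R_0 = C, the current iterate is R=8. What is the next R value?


R_next = C + ceil(R_prev / T_hp) * C_hp
ceil(8 / 13) = ceil(0.6154) = 1
Interference = 1 * 1 = 1
R_next = 8 + 1 = 9

9


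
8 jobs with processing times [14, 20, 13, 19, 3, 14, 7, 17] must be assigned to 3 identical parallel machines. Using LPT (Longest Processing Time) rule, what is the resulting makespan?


Sort jobs in decreasing order (LPT): [20, 19, 17, 14, 14, 13, 7, 3]
Assign each job to the least loaded machine:
  Machine 1: jobs [20, 13, 3], load = 36
  Machine 2: jobs [19, 14], load = 33
  Machine 3: jobs [17, 14, 7], load = 38
Makespan = max load = 38

38


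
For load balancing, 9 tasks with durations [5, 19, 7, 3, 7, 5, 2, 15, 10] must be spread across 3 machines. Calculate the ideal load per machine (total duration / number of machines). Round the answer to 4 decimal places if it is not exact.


Total processing time = 5 + 19 + 7 + 3 + 7 + 5 + 2 + 15 + 10 = 73
Number of machines = 3
Ideal balanced load = 73 / 3 = 24.3333

24.3333


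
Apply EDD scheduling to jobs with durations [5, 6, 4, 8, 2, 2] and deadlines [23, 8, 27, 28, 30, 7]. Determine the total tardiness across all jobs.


Sort by due date (EDD order): [(2, 7), (6, 8), (5, 23), (4, 27), (8, 28), (2, 30)]
Compute completion times and tardiness:
  Job 1: p=2, d=7, C=2, tardiness=max(0,2-7)=0
  Job 2: p=6, d=8, C=8, tardiness=max(0,8-8)=0
  Job 3: p=5, d=23, C=13, tardiness=max(0,13-23)=0
  Job 4: p=4, d=27, C=17, tardiness=max(0,17-27)=0
  Job 5: p=8, d=28, C=25, tardiness=max(0,25-28)=0
  Job 6: p=2, d=30, C=27, tardiness=max(0,27-30)=0
Total tardiness = 0

0


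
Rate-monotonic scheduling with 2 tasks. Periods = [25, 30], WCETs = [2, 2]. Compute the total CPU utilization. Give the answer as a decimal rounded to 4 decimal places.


Compute individual utilizations (exact fractions):
  Task 1: C/T = 2/25 (approx. 0.08)
  Task 2: C/T = 2/30 = 1/15 (approx. 0.0667)
Total utilization U = 2/25 + 1/15 = 11/75
Rounded to 4 decimal places: U = 0.1467
RM (Liu & Layland) bound for 2 tasks = 0.828427; compare with U = 11/75 (approx. 0.146667)
U <= bound, so schedulable by RM sufficient condition.

0.1467


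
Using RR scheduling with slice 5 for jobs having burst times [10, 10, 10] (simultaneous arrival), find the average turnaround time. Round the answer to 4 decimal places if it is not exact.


Time quantum = 5
Execution trace:
  J1 runs 5 units, time = 5
  J2 runs 5 units, time = 10
  J3 runs 5 units, time = 15
  J1 runs 5 units, time = 20
  J2 runs 5 units, time = 25
  J3 runs 5 units, time = 30
Finish times: [20, 25, 30]
Average turnaround = 75/3 = 25.0

25.0


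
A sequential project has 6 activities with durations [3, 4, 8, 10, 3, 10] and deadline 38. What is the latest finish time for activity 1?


LF(activity 1) = deadline - sum of successor durations
Successors: activities 2 through 6 with durations [4, 8, 10, 3, 10]
Sum of successor durations = 35
LF = 38 - 35 = 3

3


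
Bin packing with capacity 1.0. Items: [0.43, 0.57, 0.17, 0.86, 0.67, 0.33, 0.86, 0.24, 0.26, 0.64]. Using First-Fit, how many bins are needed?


Place items sequentially using First-Fit:
  Item 0.43 -> new Bin 1
  Item 0.57 -> Bin 1 (now 1.0)
  Item 0.17 -> new Bin 2
  Item 0.86 -> new Bin 3
  Item 0.67 -> Bin 2 (now 0.84)
  Item 0.33 -> new Bin 4
  Item 0.86 -> new Bin 5
  Item 0.24 -> Bin 4 (now 0.57)
  Item 0.26 -> Bin 4 (now 0.83)
  Item 0.64 -> new Bin 6
Total bins used = 6

6
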